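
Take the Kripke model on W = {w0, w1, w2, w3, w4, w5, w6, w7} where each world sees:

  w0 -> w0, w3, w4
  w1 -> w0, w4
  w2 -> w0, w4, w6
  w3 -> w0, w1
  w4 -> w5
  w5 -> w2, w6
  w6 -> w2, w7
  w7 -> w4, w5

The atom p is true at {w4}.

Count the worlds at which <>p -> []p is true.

w0: <>p is T, []p is F. ✗
w1: <>p is T, []p is F. ✗
w2: <>p is T, []p is F. ✗
w3: <>p is F, []p is F. ✓
w4: <>p is F, []p is F. ✓
w5: <>p is F, []p is F. ✓
w6: <>p is F, []p is F. ✓
w7: <>p is T, []p is F. ✗
Satisfying worlds: {w3, w4, w5, w6}.

4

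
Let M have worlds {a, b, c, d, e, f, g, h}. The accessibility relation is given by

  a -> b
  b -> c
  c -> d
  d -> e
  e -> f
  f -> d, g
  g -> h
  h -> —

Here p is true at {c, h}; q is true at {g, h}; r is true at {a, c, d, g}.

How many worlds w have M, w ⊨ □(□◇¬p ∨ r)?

a: successors {b}; □◇¬p ∨ r there: b:T. ✓
b: successors {c}; □◇¬p ∨ r there: c:T. ✓
c: successors {d}; □◇¬p ∨ r there: d:T. ✓
d: successors {e}; □◇¬p ∨ r there: e:T. ✓
e: successors {f}; □◇¬p ∨ r there: f:F. ✗
f: successors {d, g}; □◇¬p ∨ r there: d:T, g:T. ✓
g: successors {h}; □◇¬p ∨ r there: h:T. ✓
h: no successors, so □(□◇¬p ∨ r) holds vacuously. ✓
Satisfying worlds: {a, b, c, d, f, g, h}.

7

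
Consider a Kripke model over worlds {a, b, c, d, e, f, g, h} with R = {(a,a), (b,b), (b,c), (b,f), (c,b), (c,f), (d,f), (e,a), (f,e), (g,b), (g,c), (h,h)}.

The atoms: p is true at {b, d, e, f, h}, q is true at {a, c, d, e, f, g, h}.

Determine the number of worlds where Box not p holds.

a: successors {a}; not p there: a:T. ✓
b: successors {b, c, f}; not p there: b:F, c:T, f:F. ✗
c: successors {b, f}; not p there: b:F, f:F. ✗
d: successors {f}; not p there: f:F. ✗
e: successors {a}; not p there: a:T. ✓
f: successors {e}; not p there: e:F. ✗
g: successors {b, c}; not p there: b:F, c:T. ✗
h: successors {h}; not p there: h:F. ✗
Satisfying worlds: {a, e}.

2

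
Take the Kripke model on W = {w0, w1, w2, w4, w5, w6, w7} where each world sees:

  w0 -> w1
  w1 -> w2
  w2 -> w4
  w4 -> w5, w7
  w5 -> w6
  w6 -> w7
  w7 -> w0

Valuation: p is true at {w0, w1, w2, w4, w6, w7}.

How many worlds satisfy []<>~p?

w0: successors {w1}; <>~p there: w1:F. ✗
w1: successors {w2}; <>~p there: w2:F. ✗
w2: successors {w4}; <>~p there: w4:T. ✓
w4: successors {w5, w7}; <>~p there: w5:F, w7:F. ✗
w5: successors {w6}; <>~p there: w6:F. ✗
w6: successors {w7}; <>~p there: w7:F. ✗
w7: successors {w0}; <>~p there: w0:F. ✗
Satisfying worlds: {w2}.

1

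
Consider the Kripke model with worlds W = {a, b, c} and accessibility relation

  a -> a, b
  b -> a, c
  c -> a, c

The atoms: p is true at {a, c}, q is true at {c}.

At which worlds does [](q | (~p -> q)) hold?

a: successors {a, b}; q | (~p -> q) there: a:T, b:F. ✗
b: successors {a, c}; q | (~p -> q) there: a:T, c:T. ✓
c: successors {a, c}; q | (~p -> q) there: a:T, c:T. ✓

{b, c}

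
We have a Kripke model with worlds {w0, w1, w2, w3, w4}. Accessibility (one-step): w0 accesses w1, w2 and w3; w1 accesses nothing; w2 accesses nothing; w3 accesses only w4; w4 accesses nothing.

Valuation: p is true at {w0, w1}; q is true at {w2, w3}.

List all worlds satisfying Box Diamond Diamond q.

w0: successors {w1, w2, w3}; Diamond Diamond q there: w1:F, w2:F, w3:F. ✗
w1: no successors, so Box Diamond Diamond q holds vacuously. ✓
w2: no successors, so Box Diamond Diamond q holds vacuously. ✓
w3: successors {w4}; Diamond Diamond q there: w4:F. ✗
w4: no successors, so Box Diamond Diamond q holds vacuously. ✓

{w1, w2, w4}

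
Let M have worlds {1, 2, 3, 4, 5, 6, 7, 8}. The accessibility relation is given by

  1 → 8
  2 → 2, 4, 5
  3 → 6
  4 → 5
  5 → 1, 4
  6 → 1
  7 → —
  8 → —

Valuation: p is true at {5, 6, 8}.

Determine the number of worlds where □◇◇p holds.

1: successors {8}; ◇◇p there: 8:F. ✗
2: successors {2, 4, 5}; ◇◇p there: 2:T, 4:F, 5:T. ✗
3: successors {6}; ◇◇p there: 6:T. ✓
4: successors {5}; ◇◇p there: 5:T. ✓
5: successors {1, 4}; ◇◇p there: 1:F, 4:F. ✗
6: successors {1}; ◇◇p there: 1:F. ✗
7: no successors, so □◇◇p holds vacuously. ✓
8: no successors, so □◇◇p holds vacuously. ✓
Satisfying worlds: {3, 4, 7, 8}.

4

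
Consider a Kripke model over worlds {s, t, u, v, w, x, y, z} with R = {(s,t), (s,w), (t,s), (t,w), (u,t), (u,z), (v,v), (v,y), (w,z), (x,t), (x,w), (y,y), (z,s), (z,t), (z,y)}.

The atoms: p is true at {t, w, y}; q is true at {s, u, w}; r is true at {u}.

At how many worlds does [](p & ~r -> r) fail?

7

s: successors {t, w}; p & ~r -> r there: t:F, w:F. ✗
t: successors {s, w}; p & ~r -> r there: s:T, w:F. ✗
u: successors {t, z}; p & ~r -> r there: t:F, z:T. ✗
v: successors {v, y}; p & ~r -> r there: v:T, y:F. ✗
w: successors {z}; p & ~r -> r there: z:T. ✓
x: successors {t, w}; p & ~r -> r there: t:F, w:F. ✗
y: successors {y}; p & ~r -> r there: y:F. ✗
z: successors {s, t, y}; p & ~r -> r there: s:T, t:F, y:F. ✗
Satisfying worlds: {w}.
So [](p & ~r -> r) fails at the other 7 worlds.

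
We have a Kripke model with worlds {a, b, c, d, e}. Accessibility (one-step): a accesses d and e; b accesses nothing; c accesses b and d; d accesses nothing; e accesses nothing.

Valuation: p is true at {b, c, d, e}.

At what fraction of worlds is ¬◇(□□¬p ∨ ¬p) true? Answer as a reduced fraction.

a: ◇(□□¬p ∨ ¬p) is T. ✗
b: ◇(□□¬p ∨ ¬p) is F. ✓
c: ◇(□□¬p ∨ ¬p) is T. ✗
d: ◇(□□¬p ∨ ¬p) is F. ✓
e: ◇(□□¬p ∨ ¬p) is F. ✓
That's 3 of 5 worlds, so 3/5.

3/5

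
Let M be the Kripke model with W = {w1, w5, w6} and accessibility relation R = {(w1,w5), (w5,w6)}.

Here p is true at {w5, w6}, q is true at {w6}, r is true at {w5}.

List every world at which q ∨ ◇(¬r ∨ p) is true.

w1: q is F, ◇(¬r ∨ p) is T. ✓
w5: q is F, ◇(¬r ∨ p) is T. ✓
w6: q is T, ◇(¬r ∨ p) is F. ✓

{w1, w5, w6}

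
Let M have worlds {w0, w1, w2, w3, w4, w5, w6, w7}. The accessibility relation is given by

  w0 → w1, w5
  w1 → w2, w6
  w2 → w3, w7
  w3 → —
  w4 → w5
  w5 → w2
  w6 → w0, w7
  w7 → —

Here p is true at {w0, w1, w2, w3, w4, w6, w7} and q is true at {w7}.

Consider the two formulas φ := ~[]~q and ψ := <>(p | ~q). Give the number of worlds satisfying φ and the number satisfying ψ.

For ~[]~q:
w0: []~q is T. ✗
w1: []~q is T. ✗
w2: []~q is F. ✓
w3: []~q is T. ✗
w4: []~q is T. ✗
w5: []~q is T. ✗
w6: []~q is F. ✓
w7: []~q is T. ✗
— 2 worlds.
For <>(p | ~q):
w0: successors {w1, w5}; p | ~q there: w1:T, w5:T. ✓
w1: successors {w2, w6}; p | ~q there: w2:T, w6:T. ✓
w2: successors {w3, w7}; p | ~q there: w3:T, w7:T. ✓
w3: no successors, so <>(p | ~q) fails. ✗
w4: successors {w5}; p | ~q there: w5:T. ✓
w5: successors {w2}; p | ~q there: w2:T. ✓
w6: successors {w0, w7}; p | ~q there: w0:T, w7:T. ✓
w7: no successors, so <>(p | ~q) fails. ✗
— 6 worlds.

2 and 6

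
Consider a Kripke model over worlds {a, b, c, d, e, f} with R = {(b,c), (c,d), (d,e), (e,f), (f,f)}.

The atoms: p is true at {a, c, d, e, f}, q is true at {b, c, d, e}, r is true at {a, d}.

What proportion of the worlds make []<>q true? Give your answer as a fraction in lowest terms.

a: no successors, so []<>q holds vacuously. ✓
b: successors {c}; <>q there: c:T. ✓
c: successors {d}; <>q there: d:T. ✓
d: successors {e}; <>q there: e:F. ✗
e: successors {f}; <>q there: f:F. ✗
f: successors {f}; <>q there: f:F. ✗
That's 3 of 6 worlds, so 3/6 = 1/2.

1/2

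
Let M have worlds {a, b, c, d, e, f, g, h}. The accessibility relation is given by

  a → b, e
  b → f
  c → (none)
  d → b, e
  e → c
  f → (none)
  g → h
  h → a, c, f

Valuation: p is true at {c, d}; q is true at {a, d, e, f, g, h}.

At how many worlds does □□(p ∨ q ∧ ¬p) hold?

a: successors {b, e}; □(p ∨ q ∧ ¬p) there: b:T, e:T. ✓
b: successors {f}; □(p ∨ q ∧ ¬p) there: f:T. ✓
c: no successors, so □□(p ∨ q ∧ ¬p) holds vacuously. ✓
d: successors {b, e}; □(p ∨ q ∧ ¬p) there: b:T, e:T. ✓
e: successors {c}; □(p ∨ q ∧ ¬p) there: c:T. ✓
f: no successors, so □□(p ∨ q ∧ ¬p) holds vacuously. ✓
g: successors {h}; □(p ∨ q ∧ ¬p) there: h:T. ✓
h: successors {a, c, f}; □(p ∨ q ∧ ¬p) there: a:F, c:T, f:T. ✗
Satisfying worlds: {a, b, c, d, e, f, g}.

7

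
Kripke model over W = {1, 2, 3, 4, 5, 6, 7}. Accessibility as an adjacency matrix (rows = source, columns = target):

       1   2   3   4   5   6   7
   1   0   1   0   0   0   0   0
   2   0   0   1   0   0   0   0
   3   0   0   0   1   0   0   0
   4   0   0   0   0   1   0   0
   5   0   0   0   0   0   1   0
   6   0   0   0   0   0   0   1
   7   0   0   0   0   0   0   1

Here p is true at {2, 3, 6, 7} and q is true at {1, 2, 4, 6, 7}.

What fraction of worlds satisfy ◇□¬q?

1: successors {2}; □¬q there: 2:T. ✓
2: successors {3}; □¬q there: 3:F. ✗
3: successors {4}; □¬q there: 4:T. ✓
4: successors {5}; □¬q there: 5:F. ✗
5: successors {6}; □¬q there: 6:F. ✗
6: successors {7}; □¬q there: 7:F. ✗
7: successors {7}; □¬q there: 7:F. ✗
That's 2 of 7 worlds, so 2/7.

2/7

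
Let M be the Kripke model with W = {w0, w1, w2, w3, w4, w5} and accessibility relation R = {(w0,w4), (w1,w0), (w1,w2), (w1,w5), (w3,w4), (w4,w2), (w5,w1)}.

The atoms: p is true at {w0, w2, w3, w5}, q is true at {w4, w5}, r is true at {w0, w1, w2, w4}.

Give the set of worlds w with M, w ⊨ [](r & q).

w0: successors {w4}; r & q there: w4:T. ✓
w1: successors {w0, w2, w5}; r & q there: w0:F, w2:F, w5:F. ✗
w2: no successors, so [](r & q) holds vacuously. ✓
w3: successors {w4}; r & q there: w4:T. ✓
w4: successors {w2}; r & q there: w2:F. ✗
w5: successors {w1}; r & q there: w1:F. ✗

{w0, w2, w3}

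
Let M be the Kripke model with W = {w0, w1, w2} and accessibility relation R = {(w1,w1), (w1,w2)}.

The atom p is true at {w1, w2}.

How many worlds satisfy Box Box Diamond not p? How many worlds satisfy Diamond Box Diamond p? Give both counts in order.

For Box Box Diamond not p:
w0: no successors, so Box Box Diamond not p holds vacuously. ✓
w1: successors {w1, w2}; Box Diamond not p there: w1:F, w2:T. ✗
w2: no successors, so Box Box Diamond not p holds vacuously. ✓
— 2 worlds.
For Diamond Box Diamond p:
w0: no successors, so Diamond Box Diamond p fails. ✗
w1: successors {w1, w2}; Box Diamond p there: w1:F, w2:T. ✓
w2: no successors, so Diamond Box Diamond p fails. ✗
— 1 world.

2 and 1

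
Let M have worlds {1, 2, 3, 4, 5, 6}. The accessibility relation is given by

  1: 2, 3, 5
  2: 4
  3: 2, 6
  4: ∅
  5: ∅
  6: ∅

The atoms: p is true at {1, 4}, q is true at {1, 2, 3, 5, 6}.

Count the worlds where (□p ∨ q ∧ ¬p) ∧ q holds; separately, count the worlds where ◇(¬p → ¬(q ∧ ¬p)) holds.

For (□p ∨ q ∧ ¬p) ∧ q:
1: □p ∨ q ∧ ¬p is F, q is T. ✗
2: □p ∨ q ∧ ¬p is T, q is T. ✓
3: □p ∨ q ∧ ¬p is T, q is T. ✓
4: □p ∨ q ∧ ¬p is T, q is F. ✗
5: □p ∨ q ∧ ¬p is T, q is T. ✓
6: □p ∨ q ∧ ¬p is T, q is T. ✓
— 4 worlds.
For ◇(¬p → ¬(q ∧ ¬p)):
1: successors {2, 3, 5}; ¬p → ¬(q ∧ ¬p) there: 2:F, 3:F, 5:F. ✗
2: successors {4}; ¬p → ¬(q ∧ ¬p) there: 4:T. ✓
3: successors {2, 6}; ¬p → ¬(q ∧ ¬p) there: 2:F, 6:F. ✗
4: no successors, so ◇(¬p → ¬(q ∧ ¬p)) fails. ✗
5: no successors, so ◇(¬p → ¬(q ∧ ¬p)) fails. ✗
6: no successors, so ◇(¬p → ¬(q ∧ ¬p)) fails. ✗
— 1 world.

4 and 1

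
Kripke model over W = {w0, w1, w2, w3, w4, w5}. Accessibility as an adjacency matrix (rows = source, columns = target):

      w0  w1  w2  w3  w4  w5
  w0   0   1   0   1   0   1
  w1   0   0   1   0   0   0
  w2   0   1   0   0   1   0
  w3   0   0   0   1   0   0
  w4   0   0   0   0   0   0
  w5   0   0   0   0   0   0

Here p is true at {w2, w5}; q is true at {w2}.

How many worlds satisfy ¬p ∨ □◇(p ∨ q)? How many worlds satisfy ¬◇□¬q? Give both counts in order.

For ¬p ∨ □◇(p ∨ q):
w0: ¬p is T, □◇(p ∨ q) is F. ✓
w1: ¬p is T, □◇(p ∨ q) is F. ✓
w2: ¬p is F, □◇(p ∨ q) is F. ✗
w3: ¬p is T, □◇(p ∨ q) is F. ✓
w4: ¬p is T, □◇(p ∨ q) is T. ✓
w5: ¬p is F, □◇(p ∨ q) is T. ✓
— 5 worlds.
For ¬◇□¬q:
w0: ◇□¬q is T. ✗
w1: ◇□¬q is T. ✗
w2: ◇□¬q is T. ✗
w3: ◇□¬q is T. ✗
w4: ◇□¬q is F. ✓
w5: ◇□¬q is F. ✓
— 2 worlds.

5 and 2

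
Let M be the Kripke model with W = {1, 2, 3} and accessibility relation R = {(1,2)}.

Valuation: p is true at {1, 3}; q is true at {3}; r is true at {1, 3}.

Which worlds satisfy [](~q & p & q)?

{2, 3}

1: successors {2}; ~q & p & q there: 2:F. ✗
2: no successors, so [](~q & p & q) holds vacuously. ✓
3: no successors, so [](~q & p & q) holds vacuously. ✓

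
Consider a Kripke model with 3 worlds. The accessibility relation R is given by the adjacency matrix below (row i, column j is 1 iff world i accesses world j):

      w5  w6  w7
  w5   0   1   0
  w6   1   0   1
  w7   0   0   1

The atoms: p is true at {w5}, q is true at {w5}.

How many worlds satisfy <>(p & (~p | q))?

1

w5: successors {w6}; p & (~p | q) there: w6:F. ✗
w6: successors {w5, w7}; p & (~p | q) there: w5:T, w7:F. ✓
w7: successors {w7}; p & (~p | q) there: w7:F. ✗
Satisfying worlds: {w6}.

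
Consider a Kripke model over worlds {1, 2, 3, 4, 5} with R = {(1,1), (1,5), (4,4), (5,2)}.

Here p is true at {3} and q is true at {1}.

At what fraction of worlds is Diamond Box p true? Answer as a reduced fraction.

1/5

1: successors {1, 5}; Box p there: 1:F, 5:F. ✗
2: no successors, so Diamond Box p fails. ✗
3: no successors, so Diamond Box p fails. ✗
4: successors {4}; Box p there: 4:F. ✗
5: successors {2}; Box p there: 2:T. ✓
That's 1 of 5 worlds, so 1/5.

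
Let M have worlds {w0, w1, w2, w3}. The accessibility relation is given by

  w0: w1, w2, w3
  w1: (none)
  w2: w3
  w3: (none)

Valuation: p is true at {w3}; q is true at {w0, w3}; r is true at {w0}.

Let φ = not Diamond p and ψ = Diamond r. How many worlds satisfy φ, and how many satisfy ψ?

For not Diamond p:
w0: Diamond p is T. ✗
w1: Diamond p is F. ✓
w2: Diamond p is T. ✗
w3: Diamond p is F. ✓
— 2 worlds.
For Diamond r:
w0: successors {w1, w2, w3}; r there: w1:F, w2:F, w3:F. ✗
w1: no successors, so Diamond r fails. ✗
w2: successors {w3}; r there: w3:F. ✗
w3: no successors, so Diamond r fails. ✗
— 0 worlds.

2 and 0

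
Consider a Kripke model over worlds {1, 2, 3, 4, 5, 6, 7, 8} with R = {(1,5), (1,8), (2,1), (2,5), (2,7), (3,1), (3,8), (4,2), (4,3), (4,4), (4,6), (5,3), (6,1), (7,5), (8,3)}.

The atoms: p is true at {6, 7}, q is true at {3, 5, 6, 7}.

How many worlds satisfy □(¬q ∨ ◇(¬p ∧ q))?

1: successors {5, 8}; ¬q ∨ ◇(¬p ∧ q) there: 5:T, 8:T. ✓
2: successors {1, 5, 7}; ¬q ∨ ◇(¬p ∧ q) there: 1:T, 5:T, 7:T. ✓
3: successors {1, 8}; ¬q ∨ ◇(¬p ∧ q) there: 1:T, 8:T. ✓
4: successors {2, 3, 4, 6}; ¬q ∨ ◇(¬p ∧ q) there: 2:T, 3:F, 4:T, 6:F. ✗
5: successors {3}; ¬q ∨ ◇(¬p ∧ q) there: 3:F. ✗
6: successors {1}; ¬q ∨ ◇(¬p ∧ q) there: 1:T. ✓
7: successors {5}; ¬q ∨ ◇(¬p ∧ q) there: 5:T. ✓
8: successors {3}; ¬q ∨ ◇(¬p ∧ q) there: 3:F. ✗
Satisfying worlds: {1, 2, 3, 6, 7}.

5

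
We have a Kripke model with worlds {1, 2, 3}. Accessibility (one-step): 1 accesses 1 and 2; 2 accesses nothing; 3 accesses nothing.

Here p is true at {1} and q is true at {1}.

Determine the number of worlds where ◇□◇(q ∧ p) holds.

1: successors {1, 2}; □◇(q ∧ p) there: 1:F, 2:T. ✓
2: no successors, so ◇□◇(q ∧ p) fails. ✗
3: no successors, so ◇□◇(q ∧ p) fails. ✗
Satisfying worlds: {1}.

1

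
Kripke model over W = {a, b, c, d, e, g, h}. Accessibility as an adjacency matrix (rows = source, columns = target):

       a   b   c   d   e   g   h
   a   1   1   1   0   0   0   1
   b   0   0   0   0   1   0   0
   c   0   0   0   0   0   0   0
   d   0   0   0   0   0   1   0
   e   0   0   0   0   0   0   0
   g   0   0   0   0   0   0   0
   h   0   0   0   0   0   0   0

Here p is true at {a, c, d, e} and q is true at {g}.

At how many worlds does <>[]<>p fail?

4

a: successors {a, b, c, h}; []<>p there: a:F, b:F, c:T, h:T. ✓
b: successors {e}; []<>p there: e:T. ✓
c: no successors, so <>[]<>p fails. ✗
d: successors {g}; []<>p there: g:T. ✓
e: no successors, so <>[]<>p fails. ✗
g: no successors, so <>[]<>p fails. ✗
h: no successors, so <>[]<>p fails. ✗
Satisfying worlds: {a, b, d}.
So <>[]<>p fails at the other 4 worlds.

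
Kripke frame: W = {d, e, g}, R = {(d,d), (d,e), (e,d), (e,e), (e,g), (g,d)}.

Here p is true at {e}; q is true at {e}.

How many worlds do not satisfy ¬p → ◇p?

d: ¬p is T, ◇p is T. ✓
e: ¬p is F, ◇p is T. ✓
g: ¬p is T, ◇p is F. ✗
Satisfying worlds: {d, e}.
So ¬p → ◇p fails at the other 1 world.

1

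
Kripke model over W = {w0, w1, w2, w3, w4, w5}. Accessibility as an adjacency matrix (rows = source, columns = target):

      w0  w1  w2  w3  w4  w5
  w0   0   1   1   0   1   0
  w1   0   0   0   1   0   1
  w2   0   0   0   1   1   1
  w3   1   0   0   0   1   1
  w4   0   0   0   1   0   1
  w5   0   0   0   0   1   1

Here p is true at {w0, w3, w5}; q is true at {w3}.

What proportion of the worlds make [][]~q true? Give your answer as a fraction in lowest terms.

w0: successors {w1, w2, w4}; []~q there: w1:F, w2:F, w4:F. ✗
w1: successors {w3, w5}; []~q there: w3:T, w5:T. ✓
w2: successors {w3, w4, w5}; []~q there: w3:T, w4:F, w5:T. ✗
w3: successors {w0, w4, w5}; []~q there: w0:T, w4:F, w5:T. ✗
w4: successors {w3, w5}; []~q there: w3:T, w5:T. ✓
w5: successors {w4, w5}; []~q there: w4:F, w5:T. ✗
That's 2 of 6 worlds, so 2/6 = 1/3.

1/3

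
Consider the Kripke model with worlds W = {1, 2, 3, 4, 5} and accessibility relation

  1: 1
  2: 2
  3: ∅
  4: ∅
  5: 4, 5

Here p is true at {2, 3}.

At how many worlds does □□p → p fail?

1

1: □□p is F, p is F. ✓
2: □□p is T, p is T. ✓
3: □□p is T, p is T. ✓
4: □□p is T, p is F. ✗
5: □□p is F, p is F. ✓
Satisfying worlds: {1, 2, 3, 5}.
So □□p → p fails at the other 1 world.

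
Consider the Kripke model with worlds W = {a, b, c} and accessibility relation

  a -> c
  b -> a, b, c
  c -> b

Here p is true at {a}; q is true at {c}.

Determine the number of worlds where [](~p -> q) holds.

a: successors {c}; ~p -> q there: c:T. ✓
b: successors {a, b, c}; ~p -> q there: a:T, b:F, c:T. ✗
c: successors {b}; ~p -> q there: b:F. ✗
Satisfying worlds: {a}.

1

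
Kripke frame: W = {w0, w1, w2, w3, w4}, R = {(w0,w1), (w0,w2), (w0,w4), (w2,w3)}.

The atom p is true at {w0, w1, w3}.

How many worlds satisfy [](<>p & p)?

w0: successors {w1, w2, w4}; <>p & p there: w1:F, w2:F, w4:F. ✗
w1: no successors, so [](<>p & p) holds vacuously. ✓
w2: successors {w3}; <>p & p there: w3:F. ✗
w3: no successors, so [](<>p & p) holds vacuously. ✓
w4: no successors, so [](<>p & p) holds vacuously. ✓
Satisfying worlds: {w1, w3, w4}.

3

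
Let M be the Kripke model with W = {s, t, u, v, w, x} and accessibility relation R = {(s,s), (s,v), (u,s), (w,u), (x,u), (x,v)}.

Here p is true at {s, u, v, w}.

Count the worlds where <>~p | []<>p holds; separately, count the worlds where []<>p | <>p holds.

4 and 6

For <>~p | []<>p:
s: <>~p is F, []<>p is F. ✗
t: <>~p is F, []<>p is T. ✓
u: <>~p is F, []<>p is T. ✓
v: <>~p is F, []<>p is T. ✓
w: <>~p is F, []<>p is T. ✓
x: <>~p is F, []<>p is F. ✗
— 4 worlds.
For []<>p | <>p:
s: []<>p is F, <>p is T. ✓
t: []<>p is T, <>p is F. ✓
u: []<>p is T, <>p is T. ✓
v: []<>p is T, <>p is F. ✓
w: []<>p is T, <>p is T. ✓
x: []<>p is F, <>p is T. ✓
— 6 worlds.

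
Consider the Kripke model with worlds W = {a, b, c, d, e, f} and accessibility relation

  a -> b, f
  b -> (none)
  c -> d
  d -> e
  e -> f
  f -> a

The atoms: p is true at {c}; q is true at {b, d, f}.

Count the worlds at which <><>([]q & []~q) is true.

a: successors {b, f}; <>([]q & []~q) there: b:F, f:F. ✗
b: no successors, so <><>([]q & []~q) fails. ✗
c: successors {d}; <>([]q & []~q) there: d:F. ✗
d: successors {e}; <>([]q & []~q) there: e:F. ✗
e: successors {f}; <>([]q & []~q) there: f:F. ✗
f: successors {a}; <>([]q & []~q) there: a:T. ✓
Satisfying worlds: {f}.

1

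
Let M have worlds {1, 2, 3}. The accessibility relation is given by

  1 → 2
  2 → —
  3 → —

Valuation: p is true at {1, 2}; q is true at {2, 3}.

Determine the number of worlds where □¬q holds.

1: successors {2}; ¬q there: 2:F. ✗
2: no successors, so □¬q holds vacuously. ✓
3: no successors, so □¬q holds vacuously. ✓
Satisfying worlds: {2, 3}.

2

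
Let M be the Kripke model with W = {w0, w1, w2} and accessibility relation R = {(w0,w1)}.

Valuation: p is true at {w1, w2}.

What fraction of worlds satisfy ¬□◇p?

w0: □◇p is F. ✓
w1: □◇p is T. ✗
w2: □◇p is T. ✗
That's 1 of 3 worlds, so 1/3.

1/3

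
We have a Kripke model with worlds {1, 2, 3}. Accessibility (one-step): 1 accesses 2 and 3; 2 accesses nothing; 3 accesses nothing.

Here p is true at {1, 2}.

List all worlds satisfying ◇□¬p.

{1}

1: successors {2, 3}; □¬p there: 2:T, 3:T. ✓
2: no successors, so ◇□¬p fails. ✗
3: no successors, so ◇□¬p fails. ✗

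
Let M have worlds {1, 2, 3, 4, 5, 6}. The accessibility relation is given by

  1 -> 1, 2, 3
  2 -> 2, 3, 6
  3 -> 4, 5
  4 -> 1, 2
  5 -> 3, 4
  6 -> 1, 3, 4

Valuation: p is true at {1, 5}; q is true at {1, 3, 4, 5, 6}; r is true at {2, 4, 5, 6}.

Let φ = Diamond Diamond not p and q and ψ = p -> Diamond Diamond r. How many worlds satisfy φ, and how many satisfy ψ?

For Diamond Diamond not p and q:
1: Diamond Diamond not p is T, q is T. ✓
2: Diamond Diamond not p is T, q is F. ✗
3: Diamond Diamond not p is T, q is T. ✓
4: Diamond Diamond not p is T, q is T. ✓
5: Diamond Diamond not p is T, q is T. ✓
6: Diamond Diamond not p is T, q is T. ✓
— 5 worlds.
For p -> Diamond Diamond r:
1: p is T, Diamond Diamond r is T. ✓
2: p is F, Diamond Diamond r is T. ✓
3: p is F, Diamond Diamond r is T. ✓
4: p is F, Diamond Diamond r is T. ✓
5: p is T, Diamond Diamond r is T. ✓
6: p is F, Diamond Diamond r is T. ✓
— 6 worlds.

5 and 6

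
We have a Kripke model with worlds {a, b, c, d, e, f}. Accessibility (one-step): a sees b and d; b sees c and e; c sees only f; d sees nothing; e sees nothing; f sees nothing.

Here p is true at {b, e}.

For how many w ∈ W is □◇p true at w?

a: successors {b, d}; ◇p there: b:T, d:F. ✗
b: successors {c, e}; ◇p there: c:F, e:F. ✗
c: successors {f}; ◇p there: f:F. ✗
d: no successors, so □◇p holds vacuously. ✓
e: no successors, so □◇p holds vacuously. ✓
f: no successors, so □◇p holds vacuously. ✓
Satisfying worlds: {d, e, f}.

3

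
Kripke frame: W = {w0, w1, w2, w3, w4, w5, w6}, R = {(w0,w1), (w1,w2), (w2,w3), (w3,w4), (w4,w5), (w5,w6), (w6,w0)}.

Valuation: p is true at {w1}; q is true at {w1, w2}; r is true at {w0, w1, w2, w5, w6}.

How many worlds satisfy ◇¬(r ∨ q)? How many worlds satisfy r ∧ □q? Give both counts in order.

2 and 2

For ◇¬(r ∨ q):
w0: successors {w1}; ¬(r ∨ q) there: w1:F. ✗
w1: successors {w2}; ¬(r ∨ q) there: w2:F. ✗
w2: successors {w3}; ¬(r ∨ q) there: w3:T. ✓
w3: successors {w4}; ¬(r ∨ q) there: w4:T. ✓
w4: successors {w5}; ¬(r ∨ q) there: w5:F. ✗
w5: successors {w6}; ¬(r ∨ q) there: w6:F. ✗
w6: successors {w0}; ¬(r ∨ q) there: w0:F. ✗
— 2 worlds.
For r ∧ □q:
w0: r is T, □q is T. ✓
w1: r is T, □q is T. ✓
w2: r is T, □q is F. ✗
w3: r is F, □q is F. ✗
w4: r is F, □q is F. ✗
w5: r is T, □q is F. ✗
w6: r is T, □q is F. ✗
— 2 worlds.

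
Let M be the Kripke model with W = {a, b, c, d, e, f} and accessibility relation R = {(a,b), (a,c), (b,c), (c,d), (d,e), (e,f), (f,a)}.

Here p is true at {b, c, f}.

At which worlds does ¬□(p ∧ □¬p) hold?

{a, c, d, f}

a: □(p ∧ □¬p) is F. ✓
b: □(p ∧ □¬p) is T. ✗
c: □(p ∧ □¬p) is F. ✓
d: □(p ∧ □¬p) is F. ✓
e: □(p ∧ □¬p) is T. ✗
f: □(p ∧ □¬p) is F. ✓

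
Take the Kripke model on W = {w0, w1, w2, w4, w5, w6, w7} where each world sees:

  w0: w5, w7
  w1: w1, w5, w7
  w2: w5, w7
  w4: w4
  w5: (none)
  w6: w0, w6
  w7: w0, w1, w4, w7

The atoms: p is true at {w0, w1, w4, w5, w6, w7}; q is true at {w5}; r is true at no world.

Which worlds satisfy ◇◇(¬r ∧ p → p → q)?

{w1, w6, w7}

w0: successors {w5, w7}; ◇(¬r ∧ p → p → q) there: w5:F, w7:F. ✗
w1: successors {w1, w5, w7}; ◇(¬r ∧ p → p → q) there: w1:T, w5:F, w7:F. ✓
w2: successors {w5, w7}; ◇(¬r ∧ p → p → q) there: w5:F, w7:F. ✗
w4: successors {w4}; ◇(¬r ∧ p → p → q) there: w4:F. ✗
w5: no successors, so ◇◇(¬r ∧ p → p → q) fails. ✗
w6: successors {w0, w6}; ◇(¬r ∧ p → p → q) there: w0:T, w6:F. ✓
w7: successors {w0, w1, w4, w7}; ◇(¬r ∧ p → p → q) there: w0:T, w1:T, w4:F, w7:F. ✓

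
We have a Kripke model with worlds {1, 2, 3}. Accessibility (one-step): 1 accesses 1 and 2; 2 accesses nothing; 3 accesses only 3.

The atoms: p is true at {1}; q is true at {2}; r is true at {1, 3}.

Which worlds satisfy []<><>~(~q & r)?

1: successors {1, 2}; <><>~(~q & r) there: 1:T, 2:F. ✗
2: no successors, so []<><>~(~q & r) holds vacuously. ✓
3: successors {3}; <><>~(~q & r) there: 3:F. ✗

{2}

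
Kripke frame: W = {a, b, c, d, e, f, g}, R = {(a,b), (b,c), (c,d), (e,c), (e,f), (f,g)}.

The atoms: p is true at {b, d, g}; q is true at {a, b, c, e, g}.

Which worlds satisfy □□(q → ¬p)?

a: successors {b}; □(q → ¬p) there: b:T. ✓
b: successors {c}; □(q → ¬p) there: c:T. ✓
c: successors {d}; □(q → ¬p) there: d:T. ✓
d: no successors, so □□(q → ¬p) holds vacuously. ✓
e: successors {c, f}; □(q → ¬p) there: c:T, f:F. ✗
f: successors {g}; □(q → ¬p) there: g:T. ✓
g: no successors, so □□(q → ¬p) holds vacuously. ✓

{a, b, c, d, f, g}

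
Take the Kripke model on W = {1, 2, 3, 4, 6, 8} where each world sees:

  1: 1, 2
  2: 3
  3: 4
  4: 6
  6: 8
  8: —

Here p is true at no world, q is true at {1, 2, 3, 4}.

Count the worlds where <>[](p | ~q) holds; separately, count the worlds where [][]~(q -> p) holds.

3 and 4

For <>[](p | ~q):
1: successors {1, 2}; [](p | ~q) there: 1:F, 2:F. ✗
2: successors {3}; [](p | ~q) there: 3:F. ✗
3: successors {4}; [](p | ~q) there: 4:T. ✓
4: successors {6}; [](p | ~q) there: 6:T. ✓
6: successors {8}; [](p | ~q) there: 8:T. ✓
8: no successors, so <>[](p | ~q) fails. ✗
— 3 worlds.
For [][]~(q -> p):
1: successors {1, 2}; []~(q -> p) there: 1:T, 2:T. ✓
2: successors {3}; []~(q -> p) there: 3:T. ✓
3: successors {4}; []~(q -> p) there: 4:F. ✗
4: successors {6}; []~(q -> p) there: 6:F. ✗
6: successors {8}; []~(q -> p) there: 8:T. ✓
8: no successors, so [][]~(q -> p) holds vacuously. ✓
— 4 worlds.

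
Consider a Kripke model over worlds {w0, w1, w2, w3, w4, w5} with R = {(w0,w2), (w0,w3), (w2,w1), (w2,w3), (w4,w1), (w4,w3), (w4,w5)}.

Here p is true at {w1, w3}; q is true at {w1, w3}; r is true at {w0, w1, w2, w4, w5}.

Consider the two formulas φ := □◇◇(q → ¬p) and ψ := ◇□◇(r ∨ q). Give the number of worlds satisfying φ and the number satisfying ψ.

3 and 3

For □◇◇(q → ¬p):
w0: successors {w2, w3}; ◇◇(q → ¬p) there: w2:F, w3:F. ✗
w1: no successors, so □◇◇(q → ¬p) holds vacuously. ✓
w2: successors {w1, w3}; ◇◇(q → ¬p) there: w1:F, w3:F. ✗
w3: no successors, so □◇◇(q → ¬p) holds vacuously. ✓
w4: successors {w1, w3, w5}; ◇◇(q → ¬p) there: w1:F, w3:F, w5:F. ✗
w5: no successors, so □◇◇(q → ¬p) holds vacuously. ✓
— 3 worlds.
For ◇□◇(r ∨ q):
w0: successors {w2, w3}; □◇(r ∨ q) there: w2:F, w3:T. ✓
w1: no successors, so ◇□◇(r ∨ q) fails. ✗
w2: successors {w1, w3}; □◇(r ∨ q) there: w1:T, w3:T. ✓
w3: no successors, so ◇□◇(r ∨ q) fails. ✗
w4: successors {w1, w3, w5}; □◇(r ∨ q) there: w1:T, w3:T, w5:T. ✓
w5: no successors, so ◇□◇(r ∨ q) fails. ✗
— 3 worlds.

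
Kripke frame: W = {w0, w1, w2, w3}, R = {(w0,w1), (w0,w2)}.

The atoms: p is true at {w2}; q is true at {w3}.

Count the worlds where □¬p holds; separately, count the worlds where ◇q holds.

3 and 0

For □¬p:
w0: successors {w1, w2}; ¬p there: w1:T, w2:F. ✗
w1: no successors, so □¬p holds vacuously. ✓
w2: no successors, so □¬p holds vacuously. ✓
w3: no successors, so □¬p holds vacuously. ✓
— 3 worlds.
For ◇q:
w0: successors {w1, w2}; q there: w1:F, w2:F. ✗
w1: no successors, so ◇q fails. ✗
w2: no successors, so ◇q fails. ✗
w3: no successors, so ◇q fails. ✗
— 0 worlds.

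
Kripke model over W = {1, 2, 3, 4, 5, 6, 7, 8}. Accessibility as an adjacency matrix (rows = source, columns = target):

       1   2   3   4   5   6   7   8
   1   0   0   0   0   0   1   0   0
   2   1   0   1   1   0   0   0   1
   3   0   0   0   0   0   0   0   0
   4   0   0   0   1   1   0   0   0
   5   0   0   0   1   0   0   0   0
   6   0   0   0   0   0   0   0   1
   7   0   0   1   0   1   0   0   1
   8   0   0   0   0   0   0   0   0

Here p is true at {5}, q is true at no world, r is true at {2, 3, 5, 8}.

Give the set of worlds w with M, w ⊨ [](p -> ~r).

1: successors {6}; p -> ~r there: 6:T. ✓
2: successors {1, 3, 4, 8}; p -> ~r there: 1:T, 3:T, 4:T, 8:T. ✓
3: no successors, so [](p -> ~r) holds vacuously. ✓
4: successors {4, 5}; p -> ~r there: 4:T, 5:F. ✗
5: successors {4}; p -> ~r there: 4:T. ✓
6: successors {8}; p -> ~r there: 8:T. ✓
7: successors {3, 5, 8}; p -> ~r there: 3:T, 5:F, 8:T. ✗
8: no successors, so [](p -> ~r) holds vacuously. ✓

{1, 2, 3, 5, 6, 8}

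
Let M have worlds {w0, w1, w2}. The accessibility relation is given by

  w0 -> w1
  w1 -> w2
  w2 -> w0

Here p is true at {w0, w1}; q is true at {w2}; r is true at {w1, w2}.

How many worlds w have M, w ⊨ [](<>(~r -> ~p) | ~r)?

w0: successors {w1}; <>(~r -> ~p) | ~r there: w1:T. ✓
w1: successors {w2}; <>(~r -> ~p) | ~r there: w2:F. ✗
w2: successors {w0}; <>(~r -> ~p) | ~r there: w0:T. ✓
Satisfying worlds: {w0, w2}.

2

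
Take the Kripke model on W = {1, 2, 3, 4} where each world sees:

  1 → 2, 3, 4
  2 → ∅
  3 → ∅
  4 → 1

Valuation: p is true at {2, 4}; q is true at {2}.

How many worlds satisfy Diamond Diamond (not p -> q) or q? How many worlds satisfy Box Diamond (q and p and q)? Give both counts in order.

For Diamond Diamond (not p -> q) or q:
1: Diamond Diamond (not p -> q) is F, q is F. ✗
2: Diamond Diamond (not p -> q) is F, q is T. ✓
3: Diamond Diamond (not p -> q) is F, q is F. ✗
4: Diamond Diamond (not p -> q) is T, q is F. ✓
— 2 worlds.
For Box Diamond (q and p and q):
1: successors {2, 3, 4}; Diamond (q and p and q) there: 2:F, 3:F, 4:F. ✗
2: no successors, so Box Diamond (q and p and q) holds vacuously. ✓
3: no successors, so Box Diamond (q and p and q) holds vacuously. ✓
4: successors {1}; Diamond (q and p and q) there: 1:T. ✓
— 3 worlds.

2 and 3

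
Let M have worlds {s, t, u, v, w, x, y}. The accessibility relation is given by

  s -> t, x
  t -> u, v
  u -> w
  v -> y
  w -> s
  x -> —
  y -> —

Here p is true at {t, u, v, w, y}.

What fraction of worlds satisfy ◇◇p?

s: successors {t, x}; ◇p there: t:T, x:F. ✓
t: successors {u, v}; ◇p there: u:T, v:T. ✓
u: successors {w}; ◇p there: w:F. ✗
v: successors {y}; ◇p there: y:F. ✗
w: successors {s}; ◇p there: s:T. ✓
x: no successors, so ◇◇p fails. ✗
y: no successors, so ◇◇p fails. ✗
That's 3 of 7 worlds, so 3/7.

3/7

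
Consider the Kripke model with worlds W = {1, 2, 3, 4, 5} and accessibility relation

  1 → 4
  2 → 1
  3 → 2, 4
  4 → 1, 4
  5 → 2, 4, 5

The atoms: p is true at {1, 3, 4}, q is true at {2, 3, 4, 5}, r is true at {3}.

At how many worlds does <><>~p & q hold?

1: <><>~p is F, q is F. ✗
2: <><>~p is F, q is T. ✗
3: <><>~p is F, q is T. ✗
4: <><>~p is F, q is T. ✗
5: <><>~p is T, q is T. ✓
Satisfying worlds: {5}.

1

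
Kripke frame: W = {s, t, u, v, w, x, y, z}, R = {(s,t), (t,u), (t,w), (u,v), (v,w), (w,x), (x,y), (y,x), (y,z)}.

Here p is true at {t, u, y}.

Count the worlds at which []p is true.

3

s: successors {t}; p there: t:T. ✓
t: successors {u, w}; p there: u:T, w:F. ✗
u: successors {v}; p there: v:F. ✗
v: successors {w}; p there: w:F. ✗
w: successors {x}; p there: x:F. ✗
x: successors {y}; p there: y:T. ✓
y: successors {x, z}; p there: x:F, z:F. ✗
z: no successors, so []p holds vacuously. ✓
Satisfying worlds: {s, x, z}.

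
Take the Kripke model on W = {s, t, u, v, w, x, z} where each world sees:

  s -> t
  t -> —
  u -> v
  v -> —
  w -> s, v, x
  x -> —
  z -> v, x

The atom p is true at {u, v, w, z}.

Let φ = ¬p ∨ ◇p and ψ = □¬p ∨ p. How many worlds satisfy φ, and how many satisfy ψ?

6 and 7

For ¬p ∨ ◇p:
s: ¬p is T, ◇p is F. ✓
t: ¬p is T, ◇p is F. ✓
u: ¬p is F, ◇p is T. ✓
v: ¬p is F, ◇p is F. ✗
w: ¬p is F, ◇p is T. ✓
x: ¬p is T, ◇p is F. ✓
z: ¬p is F, ◇p is T. ✓
— 6 worlds.
For □¬p ∨ p:
s: □¬p is T, p is F. ✓
t: □¬p is T, p is F. ✓
u: □¬p is F, p is T. ✓
v: □¬p is T, p is T. ✓
w: □¬p is F, p is T. ✓
x: □¬p is T, p is F. ✓
z: □¬p is F, p is T. ✓
— 7 worlds.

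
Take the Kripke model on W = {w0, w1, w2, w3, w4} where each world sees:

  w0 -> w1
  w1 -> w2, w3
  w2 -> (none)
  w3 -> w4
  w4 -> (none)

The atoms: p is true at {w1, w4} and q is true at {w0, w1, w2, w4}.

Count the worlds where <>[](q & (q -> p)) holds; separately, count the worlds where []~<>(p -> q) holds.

For <>[](q & (q -> p)):
w0: successors {w1}; [](q & (q -> p)) there: w1:F. ✗
w1: successors {w2, w3}; [](q & (q -> p)) there: w2:T, w3:T. ✓
w2: no successors, so <>[](q & (q -> p)) fails. ✗
w3: successors {w4}; [](q & (q -> p)) there: w4:T. ✓
w4: no successors, so <>[](q & (q -> p)) fails. ✗
— 2 worlds.
For []~<>(p -> q):
w0: successors {w1}; ~<>(p -> q) there: w1:F. ✗
w1: successors {w2, w3}; ~<>(p -> q) there: w2:T, w3:F. ✗
w2: no successors, so []~<>(p -> q) holds vacuously. ✓
w3: successors {w4}; ~<>(p -> q) there: w4:T. ✓
w4: no successors, so []~<>(p -> q) holds vacuously. ✓
— 3 worlds.

2 and 3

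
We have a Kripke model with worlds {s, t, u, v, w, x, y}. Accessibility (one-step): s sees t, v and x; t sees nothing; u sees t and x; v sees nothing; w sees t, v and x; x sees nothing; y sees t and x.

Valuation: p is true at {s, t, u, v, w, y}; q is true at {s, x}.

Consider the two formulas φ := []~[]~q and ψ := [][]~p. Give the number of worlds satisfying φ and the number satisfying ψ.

3 and 7

For []~[]~q:
s: successors {t, v, x}; ~[]~q there: t:F, v:F, x:F. ✗
t: no successors, so []~[]~q holds vacuously. ✓
u: successors {t, x}; ~[]~q there: t:F, x:F. ✗
v: no successors, so []~[]~q holds vacuously. ✓
w: successors {t, v, x}; ~[]~q there: t:F, v:F, x:F. ✗
x: no successors, so []~[]~q holds vacuously. ✓
y: successors {t, x}; ~[]~q there: t:F, x:F. ✗
— 3 worlds.
For [][]~p:
s: successors {t, v, x}; []~p there: t:T, v:T, x:T. ✓
t: no successors, so [][]~p holds vacuously. ✓
u: successors {t, x}; []~p there: t:T, x:T. ✓
v: no successors, so [][]~p holds vacuously. ✓
w: successors {t, v, x}; []~p there: t:T, v:T, x:T. ✓
x: no successors, so [][]~p holds vacuously. ✓
y: successors {t, x}; []~p there: t:T, x:T. ✓
— 7 worlds.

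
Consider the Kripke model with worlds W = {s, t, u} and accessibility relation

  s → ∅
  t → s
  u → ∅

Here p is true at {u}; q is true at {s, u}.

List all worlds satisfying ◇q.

s: no successors, so ◇q fails. ✗
t: successors {s}; q there: s:T. ✓
u: no successors, so ◇q fails. ✗

{t}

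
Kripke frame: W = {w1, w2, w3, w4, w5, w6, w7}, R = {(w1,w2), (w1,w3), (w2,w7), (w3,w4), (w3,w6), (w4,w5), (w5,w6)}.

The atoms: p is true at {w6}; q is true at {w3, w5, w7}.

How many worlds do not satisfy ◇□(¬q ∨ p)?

w1: successors {w2, w3}; □(¬q ∨ p) there: w2:F, w3:T. ✓
w2: successors {w7}; □(¬q ∨ p) there: w7:T. ✓
w3: successors {w4, w6}; □(¬q ∨ p) there: w4:F, w6:T. ✓
w4: successors {w5}; □(¬q ∨ p) there: w5:T. ✓
w5: successors {w6}; □(¬q ∨ p) there: w6:T. ✓
w6: no successors, so ◇□(¬q ∨ p) fails. ✗
w7: no successors, so ◇□(¬q ∨ p) fails. ✗
Satisfying worlds: {w1, w2, w3, w4, w5}.
So ◇□(¬q ∨ p) fails at the other 2 worlds.

2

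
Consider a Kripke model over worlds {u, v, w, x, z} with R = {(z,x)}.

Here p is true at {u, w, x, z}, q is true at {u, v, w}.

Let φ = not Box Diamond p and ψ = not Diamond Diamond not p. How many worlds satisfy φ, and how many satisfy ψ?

1 and 5

For not Box Diamond p:
u: Box Diamond p is T. ✗
v: Box Diamond p is T. ✗
w: Box Diamond p is T. ✗
x: Box Diamond p is T. ✗
z: Box Diamond p is F. ✓
— 1 world.
For not Diamond Diamond not p:
u: Diamond Diamond not p is F. ✓
v: Diamond Diamond not p is F. ✓
w: Diamond Diamond not p is F. ✓
x: Diamond Diamond not p is F. ✓
z: Diamond Diamond not p is F. ✓
— 5 worlds.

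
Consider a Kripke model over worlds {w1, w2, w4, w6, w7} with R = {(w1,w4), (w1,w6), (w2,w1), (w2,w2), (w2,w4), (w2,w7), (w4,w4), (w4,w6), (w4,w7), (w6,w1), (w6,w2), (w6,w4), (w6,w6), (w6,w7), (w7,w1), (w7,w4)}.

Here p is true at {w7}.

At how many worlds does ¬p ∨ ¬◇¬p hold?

w1: ¬p is T, ¬◇¬p is F. ✓
w2: ¬p is T, ¬◇¬p is F. ✓
w4: ¬p is T, ¬◇¬p is F. ✓
w6: ¬p is T, ¬◇¬p is F. ✓
w7: ¬p is F, ¬◇¬p is F. ✗
Satisfying worlds: {w1, w2, w4, w6}.

4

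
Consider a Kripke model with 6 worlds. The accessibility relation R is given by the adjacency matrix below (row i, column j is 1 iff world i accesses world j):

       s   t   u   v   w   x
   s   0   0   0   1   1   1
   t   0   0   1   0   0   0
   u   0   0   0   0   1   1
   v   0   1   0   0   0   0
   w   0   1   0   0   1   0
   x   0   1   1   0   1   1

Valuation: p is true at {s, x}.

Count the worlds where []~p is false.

s: successors {v, w, x}; ~p there: v:T, w:T, x:F. ✗
t: successors {u}; ~p there: u:T. ✓
u: successors {w, x}; ~p there: w:T, x:F. ✗
v: successors {t}; ~p there: t:T. ✓
w: successors {t, w}; ~p there: t:T, w:T. ✓
x: successors {t, u, w, x}; ~p there: t:T, u:T, w:T, x:F. ✗
Satisfying worlds: {t, v, w}.
So []~p fails at the other 3 worlds.

3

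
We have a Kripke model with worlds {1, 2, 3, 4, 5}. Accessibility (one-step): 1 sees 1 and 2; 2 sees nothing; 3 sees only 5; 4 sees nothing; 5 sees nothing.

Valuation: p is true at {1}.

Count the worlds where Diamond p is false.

4

1: successors {1, 2}; p there: 1:T, 2:F. ✓
2: no successors, so Diamond p fails. ✗
3: successors {5}; p there: 5:F. ✗
4: no successors, so Diamond p fails. ✗
5: no successors, so Diamond p fails. ✗
Satisfying worlds: {1}.
So Diamond p fails at the other 4 worlds.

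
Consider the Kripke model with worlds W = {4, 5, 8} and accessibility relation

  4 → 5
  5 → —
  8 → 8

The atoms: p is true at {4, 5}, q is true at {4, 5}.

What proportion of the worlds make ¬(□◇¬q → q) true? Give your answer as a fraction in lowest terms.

4: □◇¬q → q is T. ✗
5: □◇¬q → q is T. ✗
8: □◇¬q → q is F. ✓
That's 1 of 3 worlds, so 1/3.

1/3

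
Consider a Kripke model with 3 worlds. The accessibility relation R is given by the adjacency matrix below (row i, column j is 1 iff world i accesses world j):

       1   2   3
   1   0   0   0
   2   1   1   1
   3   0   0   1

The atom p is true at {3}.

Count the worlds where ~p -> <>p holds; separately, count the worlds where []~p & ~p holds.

2 and 1

For ~p -> <>p:
1: ~p is T, <>p is F. ✗
2: ~p is T, <>p is T. ✓
3: ~p is F, <>p is T. ✓
— 2 worlds.
For []~p & ~p:
1: []~p is T, ~p is T. ✓
2: []~p is F, ~p is T. ✗
3: []~p is F, ~p is F. ✗
— 1 world.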